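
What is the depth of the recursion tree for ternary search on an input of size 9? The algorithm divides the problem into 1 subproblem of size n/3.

For divide and conquer with division factor 3:

Problem sizes at each level:
Level 0: 9
Level 1: 3
Level 2: 1

The root is level 0 and the size-1 base case is level 2 (the tree spans levels 0 through 2, i.e. 3 levels counting the root), so the depth is the number of divisions: log_3(9) = 2

The recursion tree depth is log_3(9) = 2. At each level, the problem size is divided by 3, so it takes 2 divisions to reduce to a base case of size 1. The algorithm makes 1 recursive call at each level.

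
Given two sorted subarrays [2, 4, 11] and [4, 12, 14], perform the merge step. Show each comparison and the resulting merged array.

Merging process:

Compare 2 vs 4: take 2 from left. Merged: [2]
Compare 4 vs 4: take 4 from left. Merged: [2, 4]
Compare 11 vs 4: take 4 from right. Merged: [2, 4, 4]
Compare 11 vs 12: take 11 from left. Merged: [2, 4, 4, 11]
Append remaining from right: [12, 14]. Merged: [2, 4, 4, 11, 12, 14]

Final merged array: [2, 4, 4, 11, 12, 14]
Total comparisons: 4

The merged array is [2, 4, 4, 11, 12, 14], requiring 4 comparisons. The merge step runs in O(n) time where n is the total number of elements.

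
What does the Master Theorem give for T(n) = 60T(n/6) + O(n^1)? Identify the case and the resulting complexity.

Master Theorem for T(n) = 60T(n/6) + O(n^1):

a = 60, b = 6, c = 1
log_b(a) = log_6(60) = 2.2851

Case 1: c = 1 < log_6(60) = 2.2851
T(n) = O(n^(log_6 60))

For T(n) = 60T(n/6) + O(n^1): log_6(60) = 2.2851. This is Case 1 of the Master Theorem (c < log_b(a), work dominated by leaves), giving O(n^(log_6 60)).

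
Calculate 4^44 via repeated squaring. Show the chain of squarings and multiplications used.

Computing 4^44 by squaring (build up from 4^1; each line after the first costs one multiplication):

4^1 = 4
4^2 = (4^1)^2 = 4^2 = 16
4^4 = (4^2)^2 = 16^2 = 256
4^5 = 4 * 4^4 = 4 * 256 = 1024
4^10 = (4^5)^2 = 1024^2 = 1048576
4^11 = 4 * 4^10 = 4 * 1048576 = 4194304
4^22 = (4^11)^2 = 4194304^2 = 17592186044416
4^44 = (4^22)^2 = 17592186044416^2 = 309485009821345068724781056

Result: 309485009821345068724781056
Multiplications needed: 7 (7 lines after 4^1)

4^44 = 309485009821345068724781056. Using exponentiation by squaring, this requires 7 multiplications. The key idea: if the exponent is even, square the half-power; if odd, multiply by the base once.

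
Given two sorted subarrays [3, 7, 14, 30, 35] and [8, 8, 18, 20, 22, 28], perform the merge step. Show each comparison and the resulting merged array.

Merging process:

Compare 3 vs 8: take 3 from left. Merged: [3]
Compare 7 vs 8: take 7 from left. Merged: [3, 7]
Compare 14 vs 8: take 8 from right. Merged: [3, 7, 8]
Compare 14 vs 8: take 8 from right. Merged: [3, 7, 8, 8]
Compare 14 vs 18: take 14 from left. Merged: [3, 7, 8, 8, 14]
Compare 30 vs 18: take 18 from right. Merged: [3, 7, 8, 8, 14, 18]
Compare 30 vs 20: take 20 from right. Merged: [3, 7, 8, 8, 14, 18, 20]
Compare 30 vs 22: take 22 from right. Merged: [3, 7, 8, 8, 14, 18, 20, 22]
Compare 30 vs 28: take 28 from right. Merged: [3, 7, 8, 8, 14, 18, 20, 22, 28]
Append remaining from left: [30, 35]. Merged: [3, 7, 8, 8, 14, 18, 20, 22, 28, 30, 35]

Final merged array: [3, 7, 8, 8, 14, 18, 20, 22, 28, 30, 35]
Total comparisons: 9

The merged array is [3, 7, 8, 8, 14, 18, 20, 22, 28, 30, 35], requiring 9 comparisons. The merge step runs in O(n) time where n is the total number of elements.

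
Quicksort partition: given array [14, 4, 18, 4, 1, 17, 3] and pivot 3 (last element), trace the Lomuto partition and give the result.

Lomuto partition with pivot = 3:

Initial array: [14, 4, 18, 4, 1, 17, 3]

arr[0]=14 > 3: no swap
arr[1]=4 > 3: no swap
arr[2]=18 > 3: no swap
arr[3]=4 > 3: no swap
arr[4]=1 <= 3: swap with position 0, array becomes [1, 4, 18, 4, 14, 17, 3]
arr[5]=17 > 3: no swap

Place pivot at position 1: [1, 3, 18, 4, 14, 17, 4]
Pivot position: 1

After partitioning with pivot 3, the array becomes [1, 3, 18, 4, 14, 17, 4]. The pivot is placed at index 1. All elements to the left of the pivot are <= 3, and all elements to the right are > 3.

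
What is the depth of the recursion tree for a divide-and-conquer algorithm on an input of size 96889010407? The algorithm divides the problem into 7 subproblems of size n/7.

For divide and conquer with division factor 7:

Problem sizes at each level:
Level 0: 96889010407
Level 1: 13841287201
Level 2: 1977326743
Level 3: 282475249
Level 4: 40353607
Level 5: 5764801
Level 6: 823543
Level 7: 117649
Level 8: 16807
Level 9: 2401
Level 10: 343
Level 11: 49
Level 12: 7
Level 13: 1

The root is level 0 and the size-1 base case is level 13 (the tree spans levels 0 through 13, i.e. 14 levels counting the root), so the depth is the number of divisions: log_7(96889010407) = 13

The recursion tree depth is log_7(96889010407) = 13. At each level, the problem size is divided by 7, so it takes 13 divisions to reduce to a base case of size 1. The algorithm makes 7 recursive calls at each level.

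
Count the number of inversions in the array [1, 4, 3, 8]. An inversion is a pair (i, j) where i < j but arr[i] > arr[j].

Finding inversions in [1, 4, 3, 8]:

(1, 2): arr[1]=4 > arr[2]=3

Total inversions: 1

The array has 1 inversion(s): (1,2). Each pair (i,j) satisfies i < j and arr[i] > arr[j].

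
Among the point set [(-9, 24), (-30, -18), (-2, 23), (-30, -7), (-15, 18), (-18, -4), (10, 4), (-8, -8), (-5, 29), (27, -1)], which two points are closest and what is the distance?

Computing all pairwise distances among 10 points:

d((-9, 24), (-30, -18)) = 46.9574
d((-9, 24), (-2, 23)) = 7.0711
d((-9, 24), (-30, -7)) = 37.4433
d((-9, 24), (-15, 18)) = 8.4853
d((-9, 24), (-18, -4)) = 29.4109
d((-9, 24), (10, 4)) = 27.5862
d((-9, 24), (-8, -8)) = 32.0156
d((-9, 24), (-5, 29)) = 6.4031 <-- minimum
d((-9, 24), (27, -1)) = 43.8292
d((-30, -18), (-2, 23)) = 49.6488
d((-30, -18), (-30, -7)) = 11.0
d((-30, -18), (-15, 18)) = 39.0
d((-30, -18), (-18, -4)) = 18.4391
d((-30, -18), (10, 4)) = 45.6508
d((-30, -18), (-8, -8)) = 24.1661
d((-30, -18), (-5, 29)) = 53.2353
d((-30, -18), (27, -1)) = 59.4811
d((-2, 23), (-30, -7)) = 41.0366
d((-2, 23), (-15, 18)) = 13.9284
d((-2, 23), (-18, -4)) = 31.3847
d((-2, 23), (10, 4)) = 22.4722
d((-2, 23), (-8, -8)) = 31.5753
d((-2, 23), (-5, 29)) = 6.7082
d((-2, 23), (27, -1)) = 37.6431
d((-30, -7), (-15, 18)) = 29.1548
d((-30, -7), (-18, -4)) = 12.3693
d((-30, -7), (10, 4)) = 41.4849
d((-30, -7), (-8, -8)) = 22.0227
d((-30, -7), (-5, 29)) = 43.8292
d((-30, -7), (27, -1)) = 57.3149
d((-15, 18), (-18, -4)) = 22.2036
d((-15, 18), (10, 4)) = 28.6531
d((-15, 18), (-8, -8)) = 26.9258
d((-15, 18), (-5, 29)) = 14.8661
d((-15, 18), (27, -1)) = 46.0977
d((-18, -4), (10, 4)) = 29.1204
d((-18, -4), (-8, -8)) = 10.7703
d((-18, -4), (-5, 29)) = 35.4683
d((-18, -4), (27, -1)) = 45.0999
d((10, 4), (-8, -8)) = 21.6333
d((10, 4), (-5, 29)) = 29.1548
d((10, 4), (27, -1)) = 17.72
d((-8, -8), (-5, 29)) = 37.1214
d((-8, -8), (27, -1)) = 35.6931
d((-5, 29), (27, -1)) = 43.8634

Closest pair: (-9, 24) and (-5, 29) with distance 6.4031

The closest pair is (-9, 24) and (-5, 29) with Euclidean distance 6.4031. For 10 points, brute-force pairwise comparison is shown above. For large n, the divide-and-conquer algorithm (sort by x, recurse on halves, check the dividing strip) achieves O(n log n).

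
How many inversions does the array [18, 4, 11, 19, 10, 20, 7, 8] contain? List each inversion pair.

Finding inversions in [18, 4, 11, 19, 10, 20, 7, 8]:

(0, 1): arr[0]=18 > arr[1]=4
(0, 2): arr[0]=18 > arr[2]=11
(0, 4): arr[0]=18 > arr[4]=10
(0, 6): arr[0]=18 > arr[6]=7
(0, 7): arr[0]=18 > arr[7]=8
(2, 4): arr[2]=11 > arr[4]=10
(2, 6): arr[2]=11 > arr[6]=7
(2, 7): arr[2]=11 > arr[7]=8
(3, 4): arr[3]=19 > arr[4]=10
(3, 6): arr[3]=19 > arr[6]=7
(3, 7): arr[3]=19 > arr[7]=8
(4, 6): arr[4]=10 > arr[6]=7
(4, 7): arr[4]=10 > arr[7]=8
(5, 6): arr[5]=20 > arr[6]=7
(5, 7): arr[5]=20 > arr[7]=8

Total inversions: 15

The array has 15 inversion(s): (0,1), (0,2), (0,4), (0,6), (0,7), (2,4), (2,6), (2,7), (3,4), (3,6), (3,7), (4,6), (4,7), (5,6), (5,7). Each pair (i,j) satisfies i < j and arr[i] > arr[j].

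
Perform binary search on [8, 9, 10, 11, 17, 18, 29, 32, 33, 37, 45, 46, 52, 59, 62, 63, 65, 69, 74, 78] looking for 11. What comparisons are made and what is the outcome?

Binary search for 11 in [8, 9, 10, 11, 17, 18, 29, 32, 33, 37, 45, 46, 52, 59, 62, 63, 65, 69, 74, 78]:

lo=0, hi=19, mid=9, arr[mid]=37 -> 37 > 11, search left half
lo=0, hi=8, mid=4, arr[mid]=17 -> 17 > 11, search left half
lo=0, hi=3, mid=1, arr[mid]=9 -> 9 < 11, search right half
lo=2, hi=3, mid=2, arr[mid]=10 -> 10 < 11, search right half
lo=3, hi=3, mid=3, arr[mid]=11 -> Found target at index 3!

Binary search finds 11 at index 3 after 5 comparisons. The search repeatedly halves the search space by comparing with the middle element.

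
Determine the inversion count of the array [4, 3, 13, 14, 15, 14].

Finding inversions in [4, 3, 13, 14, 15, 14]:

(0, 1): arr[0]=4 > arr[1]=3
(4, 5): arr[4]=15 > arr[5]=14

Total inversions: 2

The array has 2 inversion(s): (0,1), (4,5). Each pair (i,j) satisfies i < j and arr[i] > arr[j].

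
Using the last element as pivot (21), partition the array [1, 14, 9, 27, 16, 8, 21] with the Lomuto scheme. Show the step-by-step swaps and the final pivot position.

Lomuto partition with pivot = 21:

Initial array: [1, 14, 9, 27, 16, 8, 21]

arr[0]=1 <= 21: swap with position 0, array becomes [1, 14, 9, 27, 16, 8, 21]
arr[1]=14 <= 21: swap with position 1, array becomes [1, 14, 9, 27, 16, 8, 21]
arr[2]=9 <= 21: swap with position 2, array becomes [1, 14, 9, 27, 16, 8, 21]
arr[3]=27 > 21: no swap
arr[4]=16 <= 21: swap with position 3, array becomes [1, 14, 9, 16, 27, 8, 21]
arr[5]=8 <= 21: swap with position 4, array becomes [1, 14, 9, 16, 8, 27, 21]

Place pivot at position 5: [1, 14, 9, 16, 8, 21, 27]
Pivot position: 5

After partitioning with pivot 21, the array becomes [1, 14, 9, 16, 8, 21, 27]. The pivot is placed at index 5. All elements to the left of the pivot are <= 21, and all elements to the right are > 21.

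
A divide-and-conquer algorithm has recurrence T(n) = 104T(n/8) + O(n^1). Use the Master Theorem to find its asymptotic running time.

Master Theorem for T(n) = 104T(n/8) + O(n^1):

a = 104, b = 8, c = 1
log_b(a) = log_8(104) = 2.2335

Case 1: c = 1 < log_8(104) = 2.2335
T(n) = O(n^(log_8 104))

For T(n) = 104T(n/8) + O(n^1): log_8(104) = 2.2335. This is Case 1 of the Master Theorem (c < log_b(a), work dominated by leaves), giving O(n^(log_8 104)).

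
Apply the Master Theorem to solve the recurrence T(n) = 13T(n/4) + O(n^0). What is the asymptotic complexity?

Master Theorem for T(n) = 13T(n/4) + O(n^0):

a = 13, b = 4, c = 0
log_b(a) = log_4(13) = 1.8502

Case 1: c = 0 < log_4(13) = 1.8502
T(n) = O(n^(log_4 13))

For T(n) = 13T(n/4) + O(n^0): log_4(13) = 1.8502. This is Case 1 of the Master Theorem (c < log_b(a), work dominated by leaves), giving O(n^(log_4 13)).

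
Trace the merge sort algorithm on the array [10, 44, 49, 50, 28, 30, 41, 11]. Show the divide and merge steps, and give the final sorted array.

Merge sort trace:

Split: [10, 44, 49, 50, 28, 30, 41, 11] -> [10, 44, 49, 50] and [28, 30, 41, 11]
  Split: [10, 44, 49, 50] -> [10, 44] and [49, 50]
    Split: [10, 44] -> [10] and [44]
    Merge: [10] + [44] -> [10, 44]
    Split: [49, 50] -> [49] and [50]
    Merge: [49] + [50] -> [49, 50]
  Merge: [10, 44] + [49, 50] -> [10, 44, 49, 50]
  Split: [28, 30, 41, 11] -> [28, 30] and [41, 11]
    Split: [28, 30] -> [28] and [30]
    Merge: [28] + [30] -> [28, 30]
    Split: [41, 11] -> [41] and [11]
    Merge: [41] + [11] -> [11, 41]
  Merge: [28, 30] + [11, 41] -> [11, 28, 30, 41]
Merge: [10, 44, 49, 50] + [11, 28, 30, 41] -> [10, 11, 28, 30, 41, 44, 49, 50]

Final sorted array: [10, 11, 28, 30, 41, 44, 49, 50]

The merge sort proceeds by recursively splitting the array and merging sorted halves.
After all merges, the sorted array is [10, 11, 28, 30, 41, 44, 49, 50].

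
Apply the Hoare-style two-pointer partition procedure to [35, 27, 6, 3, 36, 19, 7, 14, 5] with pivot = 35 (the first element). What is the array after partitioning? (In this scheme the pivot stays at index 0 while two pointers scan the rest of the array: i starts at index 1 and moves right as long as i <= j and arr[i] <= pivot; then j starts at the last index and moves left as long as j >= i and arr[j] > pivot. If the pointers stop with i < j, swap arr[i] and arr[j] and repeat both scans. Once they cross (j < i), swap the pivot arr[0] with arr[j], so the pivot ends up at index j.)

Hoare-style two-pointer partition with pivot = 35:

Initial array: [35, 27, 6, 3, 36, 19, 7, 14, 5]

Pointers start at i = 1, j = 8.
i stops at index 4 (arr[4]=36 > 35), j stops at index 8 (arr[8]=5 <= 35): swap arr[4] and arr[8], array becomes [35, 27, 6, 3, 5, 19, 7, 14, 36]
i ends at 8, j ends at 7: the pointers have crossed (j < i), so scanning stops.

Swap pivot arr[0] with arr[7] to place pivot at position 7: [14, 27, 6, 3, 5, 19, 7, 35, 36]
Pivot position: 7

After partitioning with pivot 35, the array becomes [14, 27, 6, 3, 5, 19, 7, 35, 36]. The pivot is placed at index 7. All elements to the left of the pivot are <= 35, and all elements to the right are > 35.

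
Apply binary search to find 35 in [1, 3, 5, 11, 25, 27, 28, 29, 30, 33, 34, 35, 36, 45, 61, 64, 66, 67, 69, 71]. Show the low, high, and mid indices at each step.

Binary search for 35 in [1, 3, 5, 11, 25, 27, 28, 29, 30, 33, 34, 35, 36, 45, 61, 64, 66, 67, 69, 71]:

lo=0, hi=19, mid=9, arr[mid]=33 -> 33 < 35, search right half
lo=10, hi=19, mid=14, arr[mid]=61 -> 61 > 35, search left half
lo=10, hi=13, mid=11, arr[mid]=35 -> Found target at index 11!

Binary search finds 35 at index 11 after 3 comparisons. The search repeatedly halves the search space by comparing with the middle element.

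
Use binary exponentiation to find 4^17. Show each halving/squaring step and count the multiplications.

Computing 4^17 by squaring (build up from 4^1; each line after the first costs one multiplication):

4^1 = 4
4^2 = (4^1)^2 = 4^2 = 16
4^4 = (4^2)^2 = 16^2 = 256
4^8 = (4^4)^2 = 256^2 = 65536
4^16 = (4^8)^2 = 65536^2 = 4294967296
4^17 = 4 * 4^16 = 4 * 4294967296 = 17179869184

Result: 17179869184
Multiplications needed: 5 (5 lines after 4^1)

4^17 = 17179869184. Using exponentiation by squaring, this requires 5 multiplications. The key idea: if the exponent is even, square the half-power; if odd, multiply by the base once.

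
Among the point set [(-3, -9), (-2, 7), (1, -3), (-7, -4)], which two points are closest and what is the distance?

Computing all pairwise distances among 4 points:

d((-3, -9), (-2, 7)) = 16.0312
d((-3, -9), (1, -3)) = 7.2111
d((-3, -9), (-7, -4)) = 6.4031 <-- minimum
d((-2, 7), (1, -3)) = 10.4403
d((-2, 7), (-7, -4)) = 12.083
d((1, -3), (-7, -4)) = 8.0623

Closest pair: (-3, -9) and (-7, -4) with distance 6.4031

The closest pair is (-3, -9) and (-7, -4) with Euclidean distance 6.4031. For 4 points, brute-force pairwise comparison is shown above. For large n, the divide-and-conquer algorithm (sort by x, recurse on halves, check the dividing strip) achieves O(n log n).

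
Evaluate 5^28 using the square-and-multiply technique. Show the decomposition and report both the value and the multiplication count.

Computing 5^28 by squaring (build up from 5^1; each line after the first costs one multiplication):

5^1 = 5
5^2 = (5^1)^2 = 5^2 = 25
5^3 = 5 * 5^2 = 5 * 25 = 125
5^6 = (5^3)^2 = 125^2 = 15625
5^7 = 5 * 5^6 = 5 * 15625 = 78125
5^14 = (5^7)^2 = 78125^2 = 6103515625
5^28 = (5^14)^2 = 6103515625^2 = 37252902984619140625

Result: 37252902984619140625
Multiplications needed: 6 (6 lines after 5^1)

5^28 = 37252902984619140625. Using exponentiation by squaring, this requires 6 multiplications. The key idea: if the exponent is even, square the half-power; if odd, multiply by the base once.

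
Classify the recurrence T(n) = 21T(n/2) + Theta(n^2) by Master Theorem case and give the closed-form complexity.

Master Theorem for T(n) = 21T(n/2) + O(n^2):

a = 21, b = 2, c = 2
log_b(a) = log_2(21) = 4.3923

Case 1: c = 2 < log_2(21) = 4.3923
T(n) = O(n^(log_2 21))

For T(n) = 21T(n/2) + O(n^2): log_2(21) = 4.3923. This is Case 1 of the Master Theorem (c < log_b(a), work dominated by leaves), giving O(n^(log_2 21)).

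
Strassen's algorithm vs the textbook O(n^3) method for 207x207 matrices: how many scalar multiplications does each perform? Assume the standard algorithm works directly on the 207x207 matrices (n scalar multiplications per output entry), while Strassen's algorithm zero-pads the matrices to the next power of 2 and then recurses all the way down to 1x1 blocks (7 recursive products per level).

Matrix multiplication for 207x207 matrices:

Strassen's algorithm requires power-of-2 dimensions. Pad 207x207 to 256x256 (next power of 2).

Standard algorithm: 207^3 = 8869743 multiplications
Strassen's algorithm: 7^(log2(256)) = 7^8 = 5764801 multiplications
Savings: 8869743 - 5764801 = 3104942 multiplications

Standard: 8869743 multiplications (207^3). Strassen: 5764801 multiplications (7^8, after padding to 256x256). Strassen reduces 8 recursive multiplications to 7 at each level.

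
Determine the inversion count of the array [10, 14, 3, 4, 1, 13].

Finding inversions in [10, 14, 3, 4, 1, 13]:

(0, 2): arr[0]=10 > arr[2]=3
(0, 3): arr[0]=10 > arr[3]=4
(0, 4): arr[0]=10 > arr[4]=1
(1, 2): arr[1]=14 > arr[2]=3
(1, 3): arr[1]=14 > arr[3]=4
(1, 4): arr[1]=14 > arr[4]=1
(1, 5): arr[1]=14 > arr[5]=13
(2, 4): arr[2]=3 > arr[4]=1
(3, 4): arr[3]=4 > arr[4]=1

Total inversions: 9

The array has 9 inversion(s): (0,2), (0,3), (0,4), (1,2), (1,3), (1,4), (1,5), (2,4), (3,4). Each pair (i,j) satisfies i < j and arr[i] > arr[j].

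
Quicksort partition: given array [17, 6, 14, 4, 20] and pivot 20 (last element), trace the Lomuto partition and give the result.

Lomuto partition with pivot = 20:

Initial array: [17, 6, 14, 4, 20]

arr[0]=17 <= 20: swap with position 0, array becomes [17, 6, 14, 4, 20]
arr[1]=6 <= 20: swap with position 1, array becomes [17, 6, 14, 4, 20]
arr[2]=14 <= 20: swap with position 2, array becomes [17, 6, 14, 4, 20]
arr[3]=4 <= 20: swap with position 3, array becomes [17, 6, 14, 4, 20]

Place pivot at position 4: [17, 6, 14, 4, 20]
Pivot position: 4

After partitioning with pivot 20, the array becomes [17, 6, 14, 4, 20]. The pivot is placed at index 4. All elements to the left of the pivot are <= 20, and all elements to the right are > 20.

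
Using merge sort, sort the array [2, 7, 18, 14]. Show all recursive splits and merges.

Merge sort trace:

Split: [2, 7, 18, 14] -> [2, 7] and [18, 14]
  Split: [2, 7] -> [2] and [7]
  Merge: [2] + [7] -> [2, 7]
  Split: [18, 14] -> [18] and [14]
  Merge: [18] + [14] -> [14, 18]
Merge: [2, 7] + [14, 18] -> [2, 7, 14, 18]

Final sorted array: [2, 7, 14, 18]

The merge sort proceeds by recursively splitting the array and merging sorted halves.
After all merges, the sorted array is [2, 7, 14, 18].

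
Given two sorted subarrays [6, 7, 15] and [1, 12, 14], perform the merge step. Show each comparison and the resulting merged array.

Merging process:

Compare 6 vs 1: take 1 from right. Merged: [1]
Compare 6 vs 12: take 6 from left. Merged: [1, 6]
Compare 7 vs 12: take 7 from left. Merged: [1, 6, 7]
Compare 15 vs 12: take 12 from right. Merged: [1, 6, 7, 12]
Compare 15 vs 14: take 14 from right. Merged: [1, 6, 7, 12, 14]
Append remaining from left: [15]. Merged: [1, 6, 7, 12, 14, 15]

Final merged array: [1, 6, 7, 12, 14, 15]
Total comparisons: 5

The merged array is [1, 6, 7, 12, 14, 15], requiring 5 comparisons. The merge step runs in O(n) time where n is the total number of elements.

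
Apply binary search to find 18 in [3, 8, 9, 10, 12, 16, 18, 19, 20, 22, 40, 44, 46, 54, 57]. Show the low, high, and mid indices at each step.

Binary search for 18 in [3, 8, 9, 10, 12, 16, 18, 19, 20, 22, 40, 44, 46, 54, 57]:

lo=0, hi=14, mid=7, arr[mid]=19 -> 19 > 18, search left half
lo=0, hi=6, mid=3, arr[mid]=10 -> 10 < 18, search right half
lo=4, hi=6, mid=5, arr[mid]=16 -> 16 < 18, search right half
lo=6, hi=6, mid=6, arr[mid]=18 -> Found target at index 6!

Binary search finds 18 at index 6 after 4 comparisons. The search repeatedly halves the search space by comparing with the middle element.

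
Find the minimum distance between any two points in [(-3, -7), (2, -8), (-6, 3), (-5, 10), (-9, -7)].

Computing all pairwise distances among 5 points:

d((-3, -7), (2, -8)) = 5.099 <-- minimum
d((-3, -7), (-6, 3)) = 10.4403
d((-3, -7), (-5, 10)) = 17.1172
d((-3, -7), (-9, -7)) = 6.0
d((2, -8), (-6, 3)) = 13.6015
d((2, -8), (-5, 10)) = 19.3132
d((2, -8), (-9, -7)) = 11.0454
d((-6, 3), (-5, 10)) = 7.0711
d((-6, 3), (-9, -7)) = 10.4403
d((-5, 10), (-9, -7)) = 17.4642

Closest pair: (-3, -7) and (2, -8) with distance 5.099

The closest pair is (-3, -7) and (2, -8) with Euclidean distance 5.099. For 5 points, brute-force pairwise comparison is shown above. For large n, the divide-and-conquer algorithm (sort by x, recurse on halves, check the dividing strip) achieves O(n log n).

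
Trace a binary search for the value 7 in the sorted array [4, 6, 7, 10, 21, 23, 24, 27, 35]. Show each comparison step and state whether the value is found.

Binary search for 7 in [4, 6, 7, 10, 21, 23, 24, 27, 35]:

lo=0, hi=8, mid=4, arr[mid]=21 -> 21 > 7, search left half
lo=0, hi=3, mid=1, arr[mid]=6 -> 6 < 7, search right half
lo=2, hi=3, mid=2, arr[mid]=7 -> Found target at index 2!

Binary search finds 7 at index 2 after 3 comparisons. The search repeatedly halves the search space by comparing with the middle element.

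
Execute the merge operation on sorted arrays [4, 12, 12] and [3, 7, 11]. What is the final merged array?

Merging process:

Compare 4 vs 3: take 3 from right. Merged: [3]
Compare 4 vs 7: take 4 from left. Merged: [3, 4]
Compare 12 vs 7: take 7 from right. Merged: [3, 4, 7]
Compare 12 vs 11: take 11 from right. Merged: [3, 4, 7, 11]
Append remaining from left: [12, 12]. Merged: [3, 4, 7, 11, 12, 12]

Final merged array: [3, 4, 7, 11, 12, 12]
Total comparisons: 4

The merged array is [3, 4, 7, 11, 12, 12], requiring 4 comparisons. The merge step runs in O(n) time where n is the total number of elements.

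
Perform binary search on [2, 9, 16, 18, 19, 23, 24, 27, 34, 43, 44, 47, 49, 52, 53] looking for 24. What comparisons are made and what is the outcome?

Binary search for 24 in [2, 9, 16, 18, 19, 23, 24, 27, 34, 43, 44, 47, 49, 52, 53]:

lo=0, hi=14, mid=7, arr[mid]=27 -> 27 > 24, search left half
lo=0, hi=6, mid=3, arr[mid]=18 -> 18 < 24, search right half
lo=4, hi=6, mid=5, arr[mid]=23 -> 23 < 24, search right half
lo=6, hi=6, mid=6, arr[mid]=24 -> Found target at index 6!

Binary search finds 24 at index 6 after 4 comparisons. The search repeatedly halves the search space by comparing with the middle element.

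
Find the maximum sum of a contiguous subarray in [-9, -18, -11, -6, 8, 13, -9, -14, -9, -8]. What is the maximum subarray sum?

Using Kadane's algorithm on [-9, -18, -11, -6, 8, 13, -9, -14, -9, -8]:

Scanning through the array:
Position 1 (value -18): max_ending_here = -18, max_so_far = -9
Position 2 (value -11): max_ending_here = -11, max_so_far = -9
Position 3 (value -6): max_ending_here = -6, max_so_far = -6
Position 4 (value 8): max_ending_here = 8, max_so_far = 8
Position 5 (value 13): max_ending_here = 21, max_so_far = 21
Position 6 (value -9): max_ending_here = 12, max_so_far = 21
Position 7 (value -14): max_ending_here = -2, max_so_far = 21
Position 8 (value -9): max_ending_here = -9, max_so_far = 21
Position 9 (value -8): max_ending_here = -8, max_so_far = 21

Maximum subarray: [8, 13]
Maximum sum: 21

The maximum subarray is [8, 13] with sum 21. This subarray runs from index 4 to index 5.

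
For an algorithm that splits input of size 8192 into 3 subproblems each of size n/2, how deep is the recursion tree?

For divide and conquer with division factor 2:

Problem sizes at each level:
Level 0: 8192
Level 1: 4096
Level 2: 2048
Level 3: 1024
Level 4: 512
Level 5: 256
Level 6: 128
Level 7: 64
Level 8: 32
Level 9: 16
Level 10: 8
Level 11: 4
Level 12: 2
Level 13: 1

The root is level 0 and the size-1 base case is level 13 (the tree spans levels 0 through 13, i.e. 14 levels counting the root), so the depth is the number of divisions: log_2(8192) = 13

The recursion tree depth is log_2(8192) = 13. At each level, the problem size is divided by 2, so it takes 13 divisions to reduce to a base case of size 1. The algorithm makes 3 recursive calls at each level.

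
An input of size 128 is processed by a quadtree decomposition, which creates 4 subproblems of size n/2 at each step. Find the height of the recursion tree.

For divide and conquer with division factor 2:

Problem sizes at each level:
Level 0: 128
Level 1: 64
Level 2: 32
Level 3: 16
Level 4: 8
Level 5: 4
Level 6: 2
Level 7: 1

The root is level 0 and the size-1 base case is level 7 (the tree spans levels 0 through 7, i.e. 8 levels counting the root), so the depth is the number of divisions: log_2(128) = 7

The recursion tree depth is log_2(128) = 7. At each level, the problem size is divided by 2, so it takes 7 divisions to reduce to a base case of size 1. The algorithm makes 4 recursive calls at each level.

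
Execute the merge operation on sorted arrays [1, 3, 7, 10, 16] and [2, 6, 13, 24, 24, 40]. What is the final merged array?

Merging process:

Compare 1 vs 2: take 1 from left. Merged: [1]
Compare 3 vs 2: take 2 from right. Merged: [1, 2]
Compare 3 vs 6: take 3 from left. Merged: [1, 2, 3]
Compare 7 vs 6: take 6 from right. Merged: [1, 2, 3, 6]
Compare 7 vs 13: take 7 from left. Merged: [1, 2, 3, 6, 7]
Compare 10 vs 13: take 10 from left. Merged: [1, 2, 3, 6, 7, 10]
Compare 16 vs 13: take 13 from right. Merged: [1, 2, 3, 6, 7, 10, 13]
Compare 16 vs 24: take 16 from left. Merged: [1, 2, 3, 6, 7, 10, 13, 16]
Append remaining from right: [24, 24, 40]. Merged: [1, 2, 3, 6, 7, 10, 13, 16, 24, 24, 40]

Final merged array: [1, 2, 3, 6, 7, 10, 13, 16, 24, 24, 40]
Total comparisons: 8

The merged array is [1, 2, 3, 6, 7, 10, 13, 16, 24, 24, 40], requiring 8 comparisons. The merge step runs in O(n) time where n is the total number of elements.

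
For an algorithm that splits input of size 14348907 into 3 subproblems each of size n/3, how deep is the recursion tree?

For divide and conquer with division factor 3:

Problem sizes at each level:
Level 0: 14348907
Level 1: 4782969
Level 2: 1594323
Level 3: 531441
Level 4: 177147
Level 5: 59049
Level 6: 19683
Level 7: 6561
Level 8: 2187
Level 9: 729
Level 10: 243
Level 11: 81
Level 12: 27
Level 13: 9
Level 14: 3
Level 15: 1

The root is level 0 and the size-1 base case is level 15 (the tree spans levels 0 through 15, i.e. 16 levels counting the root), so the depth is the number of divisions: log_3(14348907) = 15

The recursion tree depth is log_3(14348907) = 15. At each level, the problem size is divided by 3, so it takes 15 divisions to reduce to a base case of size 1. The algorithm makes 3 recursive calls at each level.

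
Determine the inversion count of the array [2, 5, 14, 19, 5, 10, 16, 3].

Finding inversions in [2, 5, 14, 19, 5, 10, 16, 3]:

(1, 7): arr[1]=5 > arr[7]=3
(2, 4): arr[2]=14 > arr[4]=5
(2, 5): arr[2]=14 > arr[5]=10
(2, 7): arr[2]=14 > arr[7]=3
(3, 4): arr[3]=19 > arr[4]=5
(3, 5): arr[3]=19 > arr[5]=10
(3, 6): arr[3]=19 > arr[6]=16
(3, 7): arr[3]=19 > arr[7]=3
(4, 7): arr[4]=5 > arr[7]=3
(5, 7): arr[5]=10 > arr[7]=3
(6, 7): arr[6]=16 > arr[7]=3

Total inversions: 11

The array has 11 inversion(s): (1,7), (2,4), (2,5), (2,7), (3,4), (3,5), (3,6), (3,7), (4,7), (5,7), (6,7). Each pair (i,j) satisfies i < j and arr[i] > arr[j].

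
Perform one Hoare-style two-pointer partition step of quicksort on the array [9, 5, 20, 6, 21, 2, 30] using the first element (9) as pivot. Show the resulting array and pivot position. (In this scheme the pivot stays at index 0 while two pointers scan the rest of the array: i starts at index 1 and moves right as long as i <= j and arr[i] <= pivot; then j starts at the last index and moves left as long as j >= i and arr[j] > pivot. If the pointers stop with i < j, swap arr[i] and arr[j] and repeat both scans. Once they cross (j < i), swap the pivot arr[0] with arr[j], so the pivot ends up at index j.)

Hoare-style two-pointer partition with pivot = 9:

Initial array: [9, 5, 20, 6, 21, 2, 30]

Pointers start at i = 1, j = 6.
i stops at index 2 (arr[2]=20 > 9), j stops at index 5 (arr[5]=2 <= 9): swap arr[2] and arr[5], array becomes [9, 5, 2, 6, 21, 20, 30]
i ends at 4, j ends at 3: the pointers have crossed (j < i), so scanning stops.

Swap pivot arr[0] with arr[3] to place pivot at position 3: [6, 5, 2, 9, 21, 20, 30]
Pivot position: 3

After partitioning with pivot 9, the array becomes [6, 5, 2, 9, 21, 20, 30]. The pivot is placed at index 3. All elements to the left of the pivot are <= 9, and all elements to the right are > 9.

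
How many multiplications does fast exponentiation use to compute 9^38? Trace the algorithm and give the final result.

Computing 9^38 by squaring (build up from 9^1; each line after the first costs one multiplication):

9^1 = 9
9^2 = (9^1)^2 = 9^2 = 81
9^4 = (9^2)^2 = 81^2 = 6561
9^8 = (9^4)^2 = 6561^2 = 43046721
9^9 = 9 * 9^8 = 9 * 43046721 = 387420489
9^18 = (9^9)^2 = 387420489^2 = 150094635296999121
9^19 = 9 * 9^18 = 9 * 150094635296999121 = 1350851717672992089
9^38 = (9^19)^2 = 1350851717672992089^2 = 1824800363140073127359051977856583921

Result: 1824800363140073127359051977856583921
Multiplications needed: 7 (7 lines after 9^1)

9^38 = 1824800363140073127359051977856583921. Using exponentiation by squaring, this requires 7 multiplications. The key idea: if the exponent is even, square the half-power; if odd, multiply by the base once.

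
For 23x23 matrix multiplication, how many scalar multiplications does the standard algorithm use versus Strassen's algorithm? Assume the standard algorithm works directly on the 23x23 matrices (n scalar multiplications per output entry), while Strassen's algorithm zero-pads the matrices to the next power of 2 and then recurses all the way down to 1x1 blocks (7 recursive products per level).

Matrix multiplication for 23x23 matrices:

Strassen's algorithm requires power-of-2 dimensions. Pad 23x23 to 32x32 (next power of 2).

Standard algorithm: 23^3 = 12167 multiplications
Strassen's algorithm: 7^(log2(32)) = 7^5 = 16807 multiplications
Difference: 12167 - 16807 = -4640 (Strassen uses MORE here due to padding overhead — for small or just-over-power-of-2 n, padding can outweigh the per-level savings)

Standard: 12167 multiplications (23^3). Strassen: 16807 multiplications (7^5, after padding to 32x32). Strassen reduces 8 recursive multiplications to 7 at each level.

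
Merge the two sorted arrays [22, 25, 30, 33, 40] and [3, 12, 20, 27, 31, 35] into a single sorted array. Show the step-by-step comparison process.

Merging process:

Compare 22 vs 3: take 3 from right. Merged: [3]
Compare 22 vs 12: take 12 from right. Merged: [3, 12]
Compare 22 vs 20: take 20 from right. Merged: [3, 12, 20]
Compare 22 vs 27: take 22 from left. Merged: [3, 12, 20, 22]
Compare 25 vs 27: take 25 from left. Merged: [3, 12, 20, 22, 25]
Compare 30 vs 27: take 27 from right. Merged: [3, 12, 20, 22, 25, 27]
Compare 30 vs 31: take 30 from left. Merged: [3, 12, 20, 22, 25, 27, 30]
Compare 33 vs 31: take 31 from right. Merged: [3, 12, 20, 22, 25, 27, 30, 31]
Compare 33 vs 35: take 33 from left. Merged: [3, 12, 20, 22, 25, 27, 30, 31, 33]
Compare 40 vs 35: take 35 from right. Merged: [3, 12, 20, 22, 25, 27, 30, 31, 33, 35]
Append remaining from left: [40]. Merged: [3, 12, 20, 22, 25, 27, 30, 31, 33, 35, 40]

Final merged array: [3, 12, 20, 22, 25, 27, 30, 31, 33, 35, 40]
Total comparisons: 10

The merged array is [3, 12, 20, 22, 25, 27, 30, 31, 33, 35, 40], requiring 10 comparisons. The merge step runs in O(n) time where n is the total number of elements.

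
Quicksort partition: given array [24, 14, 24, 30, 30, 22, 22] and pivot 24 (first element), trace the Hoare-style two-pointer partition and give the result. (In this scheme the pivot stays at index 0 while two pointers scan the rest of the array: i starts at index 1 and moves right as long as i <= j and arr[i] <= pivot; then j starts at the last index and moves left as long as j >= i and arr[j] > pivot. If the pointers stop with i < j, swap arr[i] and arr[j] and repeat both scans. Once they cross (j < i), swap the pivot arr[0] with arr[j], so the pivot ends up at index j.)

Hoare-style two-pointer partition with pivot = 24:

Initial array: [24, 14, 24, 30, 30, 22, 22]

Pointers start at i = 1, j = 6.
i stops at index 3 (arr[3]=30 > 24), j stops at index 6 (arr[6]=22 <= 24): swap arr[3] and arr[6], array becomes [24, 14, 24, 22, 30, 22, 30]
i stops at index 4 (arr[4]=30 > 24), j stops at index 5 (arr[5]=22 <= 24): swap arr[4] and arr[5], array becomes [24, 14, 24, 22, 22, 30, 30]
i ends at 5, j ends at 4: the pointers have crossed (j < i), so scanning stops.

Swap pivot arr[0] with arr[4] to place pivot at position 4: [22, 14, 24, 22, 24, 30, 30]
Pivot position: 4

After partitioning with pivot 24, the array becomes [22, 14, 24, 22, 24, 30, 30]. The pivot is placed at index 4. All elements to the left of the pivot are <= 24, and all elements to the right are > 24.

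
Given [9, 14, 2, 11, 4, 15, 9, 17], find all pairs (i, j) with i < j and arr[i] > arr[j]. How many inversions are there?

Finding inversions in [9, 14, 2, 11, 4, 15, 9, 17]:

(0, 2): arr[0]=9 > arr[2]=2
(0, 4): arr[0]=9 > arr[4]=4
(1, 2): arr[1]=14 > arr[2]=2
(1, 3): arr[1]=14 > arr[3]=11
(1, 4): arr[1]=14 > arr[4]=4
(1, 6): arr[1]=14 > arr[6]=9
(3, 4): arr[3]=11 > arr[4]=4
(3, 6): arr[3]=11 > arr[6]=9
(5, 6): arr[5]=15 > arr[6]=9

Total inversions: 9

The array has 9 inversion(s): (0,2), (0,4), (1,2), (1,3), (1,4), (1,6), (3,4), (3,6), (5,6). Each pair (i,j) satisfies i < j and arr[i] > arr[j].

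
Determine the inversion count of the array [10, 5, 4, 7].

Finding inversions in [10, 5, 4, 7]:

(0, 1): arr[0]=10 > arr[1]=5
(0, 2): arr[0]=10 > arr[2]=4
(0, 3): arr[0]=10 > arr[3]=7
(1, 2): arr[1]=5 > arr[2]=4

Total inversions: 4

The array has 4 inversion(s): (0,1), (0,2), (0,3), (1,2). Each pair (i,j) satisfies i < j and arr[i] > arr[j].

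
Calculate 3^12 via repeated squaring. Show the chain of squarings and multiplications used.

Computing 3^12 by squaring (build up from 3^1; each line after the first costs one multiplication):

3^1 = 3
3^2 = (3^1)^2 = 3^2 = 9
3^3 = 3 * 3^2 = 3 * 9 = 27
3^6 = (3^3)^2 = 27^2 = 729
3^12 = (3^6)^2 = 729^2 = 531441

Result: 531441
Multiplications needed: 4 (4 lines after 3^1)

3^12 = 531441. Using exponentiation by squaring, this requires 4 multiplications. The key idea: if the exponent is even, square the half-power; if odd, multiply by the base once.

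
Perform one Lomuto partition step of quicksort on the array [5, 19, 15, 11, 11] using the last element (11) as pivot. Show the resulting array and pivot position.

Lomuto partition with pivot = 11:

Initial array: [5, 19, 15, 11, 11]

arr[0]=5 <= 11: swap with position 0, array becomes [5, 19, 15, 11, 11]
arr[1]=19 > 11: no swap
arr[2]=15 > 11: no swap
arr[3]=11 <= 11: swap with position 1, array becomes [5, 11, 15, 19, 11]

Place pivot at position 2: [5, 11, 11, 19, 15]
Pivot position: 2

After partitioning with pivot 11, the array becomes [5, 11, 11, 19, 15]. The pivot is placed at index 2. All elements to the left of the pivot are <= 11, and all elements to the right are > 11.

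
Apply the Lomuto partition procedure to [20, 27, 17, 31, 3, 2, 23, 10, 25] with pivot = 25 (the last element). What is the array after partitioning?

Lomuto partition with pivot = 25:

Initial array: [20, 27, 17, 31, 3, 2, 23, 10, 25]

arr[0]=20 <= 25: swap with position 0, array becomes [20, 27, 17, 31, 3, 2, 23, 10, 25]
arr[1]=27 > 25: no swap
arr[2]=17 <= 25: swap with position 1, array becomes [20, 17, 27, 31, 3, 2, 23, 10, 25]
arr[3]=31 > 25: no swap
arr[4]=3 <= 25: swap with position 2, array becomes [20, 17, 3, 31, 27, 2, 23, 10, 25]
arr[5]=2 <= 25: swap with position 3, array becomes [20, 17, 3, 2, 27, 31, 23, 10, 25]
arr[6]=23 <= 25: swap with position 4, array becomes [20, 17, 3, 2, 23, 31, 27, 10, 25]
arr[7]=10 <= 25: swap with position 5, array becomes [20, 17, 3, 2, 23, 10, 27, 31, 25]

Place pivot at position 6: [20, 17, 3, 2, 23, 10, 25, 31, 27]
Pivot position: 6

After partitioning with pivot 25, the array becomes [20, 17, 3, 2, 23, 10, 25, 31, 27]. The pivot is placed at index 6. All elements to the left of the pivot are <= 25, and all elements to the right are > 25.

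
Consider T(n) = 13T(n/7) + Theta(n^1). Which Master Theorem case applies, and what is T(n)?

Master Theorem for T(n) = 13T(n/7) + O(n^1):

a = 13, b = 7, c = 1
log_b(a) = log_7(13) = 1.3181

Case 1: c = 1 < log_7(13) = 1.3181
T(n) = O(n^(log_7 13))

For T(n) = 13T(n/7) + O(n^1): log_7(13) = 1.3181. This is Case 1 of the Master Theorem (c < log_b(a), work dominated by leaves), giving O(n^(log_7 13)).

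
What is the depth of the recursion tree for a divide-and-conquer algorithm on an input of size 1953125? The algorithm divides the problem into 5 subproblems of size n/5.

For divide and conquer with division factor 5:

Problem sizes at each level:
Level 0: 1953125
Level 1: 390625
Level 2: 78125
Level 3: 15625
Level 4: 3125
Level 5: 625
Level 6: 125
Level 7: 25
Level 8: 5
Level 9: 1

The root is level 0 and the size-1 base case is level 9 (the tree spans levels 0 through 9, i.e. 10 levels counting the root), so the depth is the number of divisions: log_5(1953125) = 9

The recursion tree depth is log_5(1953125) = 9. At each level, the problem size is divided by 5, so it takes 9 divisions to reduce to a base case of size 1. The algorithm makes 5 recursive calls at each level.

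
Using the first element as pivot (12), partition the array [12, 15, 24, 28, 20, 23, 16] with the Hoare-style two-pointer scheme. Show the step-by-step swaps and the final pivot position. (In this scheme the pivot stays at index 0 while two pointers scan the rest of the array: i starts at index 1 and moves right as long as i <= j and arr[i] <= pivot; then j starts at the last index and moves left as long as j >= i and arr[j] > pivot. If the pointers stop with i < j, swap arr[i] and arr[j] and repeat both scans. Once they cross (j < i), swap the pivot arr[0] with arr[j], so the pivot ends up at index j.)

Hoare-style two-pointer partition with pivot = 12:

Initial array: [12, 15, 24, 28, 20, 23, 16]

Pointers start at i = 1, j = 6.
i ends at 1, j ends at 0: the pointers have crossed (j < i), so scanning stops.

j = 0, so swapping arr[0] with arr[j] leaves the pivot at position 0: [12, 15, 24, 28, 20, 23, 16]
Pivot position: 0

After partitioning with pivot 12, the array becomes [12, 15, 24, 28, 20, 23, 16]. The pivot is placed at index 0. All elements to the left of the pivot are <= 12, and all elements to the right are > 12.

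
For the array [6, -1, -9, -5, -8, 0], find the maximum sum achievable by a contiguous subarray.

Using Kadane's algorithm on [6, -1, -9, -5, -8, 0]:

Scanning through the array:
Position 1 (value -1): max_ending_here = 5, max_so_far = 6
Position 2 (value -9): max_ending_here = -4, max_so_far = 6
Position 3 (value -5): max_ending_here = -5, max_so_far = 6
Position 4 (value -8): max_ending_here = -8, max_so_far = 6
Position 5 (value 0): max_ending_here = 0, max_so_far = 6

Maximum subarray: [6]
Maximum sum: 6

The maximum subarray is [6] with sum 6. This subarray runs from index 0 to index 0.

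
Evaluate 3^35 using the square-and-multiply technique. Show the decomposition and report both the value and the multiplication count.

Computing 3^35 by squaring (build up from 3^1; each line after the first costs one multiplication):

3^1 = 3
3^2 = (3^1)^2 = 3^2 = 9
3^4 = (3^2)^2 = 9^2 = 81
3^8 = (3^4)^2 = 81^2 = 6561
3^16 = (3^8)^2 = 6561^2 = 43046721
3^17 = 3 * 3^16 = 3 * 43046721 = 129140163
3^34 = (3^17)^2 = 129140163^2 = 16677181699666569
3^35 = 3 * 3^34 = 3 * 16677181699666569 = 50031545098999707

Result: 50031545098999707
Multiplications needed: 7 (7 lines after 3^1)

3^35 = 50031545098999707. Using exponentiation by squaring, this requires 7 multiplications. The key idea: if the exponent is even, square the half-power; if odd, multiply by the base once.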